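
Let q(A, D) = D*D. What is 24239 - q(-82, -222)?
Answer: -25045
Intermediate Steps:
q(A, D) = D**2
24239 - q(-82, -222) = 24239 - 1*(-222)**2 = 24239 - 1*49284 = 24239 - 49284 = -25045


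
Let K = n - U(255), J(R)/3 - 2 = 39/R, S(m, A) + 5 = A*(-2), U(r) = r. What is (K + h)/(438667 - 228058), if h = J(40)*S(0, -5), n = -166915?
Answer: -1337003/1684872 ≈ -0.79353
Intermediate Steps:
S(m, A) = -5 - 2*A (S(m, A) = -5 + A*(-2) = -5 - 2*A)
J(R) = 6 + 117/R (J(R) = 6 + 3*(39/R) = 6 + 117/R)
K = -167170 (K = -166915 - 1*255 = -166915 - 255 = -167170)
h = 357/8 (h = (6 + 117/40)*(-5 - 2*(-5)) = (6 + 117*(1/40))*(-5 + 10) = (6 + 117/40)*5 = (357/40)*5 = 357/8 ≈ 44.625)
(K + h)/(438667 - 228058) = (-167170 + 357/8)/(438667 - 228058) = -1337003/8/210609 = -1337003/8*1/210609 = -1337003/1684872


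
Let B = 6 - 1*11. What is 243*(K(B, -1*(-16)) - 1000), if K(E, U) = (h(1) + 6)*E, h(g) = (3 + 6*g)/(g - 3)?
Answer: -489645/2 ≈ -2.4482e+5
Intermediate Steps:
B = -5 (B = 6 - 11 = -5)
h(g) = (3 + 6*g)/(-3 + g)
K(E, U) = 3*E/2 (K(E, U) = (3*(1 + 2*1)/(-3 + 1) + 6)*E = (3*(1 + 2)/(-2) + 6)*E = (3*(-½)*3 + 6)*E = (-9/2 + 6)*E = 3*E/2)
243*(K(B, -1*(-16)) - 1000) = 243*((3/2)*(-5) - 1000) = 243*(-15/2 - 1000) = 243*(-2015/2) = -489645/2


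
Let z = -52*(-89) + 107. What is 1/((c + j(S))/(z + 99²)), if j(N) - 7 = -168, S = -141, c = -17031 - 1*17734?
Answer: -7268/17463 ≈ -0.41619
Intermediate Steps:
c = -34765 (c = -17031 - 17734 = -34765)
z = 4735 (z = 4628 + 107 = 4735)
j(N) = -161 (j(N) = 7 - 168 = -161)
1/((c + j(S))/(z + 99²)) = 1/((-34765 - 161)/(4735 + 99²)) = 1/(-34926/(4735 + 9801)) = 1/(-34926/14536) = 1/(-34926*1/14536) = 1/(-17463/7268) = -7268/17463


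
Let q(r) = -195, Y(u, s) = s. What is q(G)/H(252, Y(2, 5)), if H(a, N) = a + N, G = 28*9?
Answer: -195/257 ≈ -0.75875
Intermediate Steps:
G = 252
H(a, N) = N + a
q(G)/H(252, Y(2, 5)) = -195/(5 + 252) = -195/257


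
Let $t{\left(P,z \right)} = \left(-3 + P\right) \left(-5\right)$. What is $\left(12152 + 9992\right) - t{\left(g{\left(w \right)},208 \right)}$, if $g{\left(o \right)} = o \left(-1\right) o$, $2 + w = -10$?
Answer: $21409$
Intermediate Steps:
$w = -12$ ($w = -2 - 10 = -12$)
$g{\left(o \right)} = - o^{2}$ ($g{\left(o \right)} = - o o = - o^{2}$)
$t{\left(P,z \right)} = 15 - 5 P$
$\left(12152 + 9992\right) - t{\left(g{\left(w \right)},208 \right)} = \left(12152 + 9992\right) - \left(15 - 5 \left(- \left(-12\right)^{2}\right)\right) = 22144 - \left(15 - 5 \left(\left(-1\right) 144\right)\right) = 22144 - \left(15 - -720\right) = 22144 - \left(15 + 720\right) = 22144 - 735 = 21409$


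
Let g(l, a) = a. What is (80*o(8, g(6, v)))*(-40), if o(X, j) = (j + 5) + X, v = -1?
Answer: -38400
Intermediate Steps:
o(X, j) = 5 + X + j (o(X, j) = (5 + j) + X = 5 + X + j)
(80*o(8, g(6, v)))*(-40) = (80*(5 + 8 - 1))*(-40) = (80*12)*(-40) = 960*(-40) = -38400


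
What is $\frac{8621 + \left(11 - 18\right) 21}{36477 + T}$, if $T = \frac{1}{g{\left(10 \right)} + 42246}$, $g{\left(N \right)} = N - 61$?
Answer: $\frac{178780215}{769573508} \approx 0.23231$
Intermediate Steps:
$g{\left(N \right)} = -61 + N$
$T = \frac{1}{42195}$ ($T = \frac{1}{\left(-61 + 10\right) + 42246} = \frac{1}{-51 + 42246} = \frac{1}{42195} \approx 2.3699 \cdot 10^{-5}$)
$\frac{8621 + \left(11 - 18\right) 21}{36477 + T} = \frac{8621 + \left(11 - 18\right) 21}{36477 + \frac{1}{42195}} = \frac{8621 - 147}{\frac{1539147016}{42195}} = \left(8621 - 147\right) \frac{42195}{1539147016} = 8474 \cdot \frac{42195}{1539147016} = \frac{178780215}{769573508}$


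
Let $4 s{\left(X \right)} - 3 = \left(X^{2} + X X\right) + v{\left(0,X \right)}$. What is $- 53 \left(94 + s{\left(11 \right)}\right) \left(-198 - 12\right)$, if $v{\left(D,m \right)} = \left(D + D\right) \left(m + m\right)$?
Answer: $\frac{3455865}{2} \approx 1.7279 \cdot 10^{6}$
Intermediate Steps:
$v{\left(D,m \right)} = 4 D m$ ($v{\left(D,m \right)} = 2 D 2 m = 4 D m$)
$s{\left(X \right)} = \frac{3}{4} + \frac{X^{2}}{2}$ ($s{\left(X \right)} = \frac{3}{4} + \frac{\left(X^{2} + X X\right) + 4 \cdot 0 X}{4} = \frac{3}{4} + \frac{\left(X^{2} + X^{2}\right) + 0}{4} = \frac{3}{4} + \frac{2 X^{2} + 0}{4} = \frac{3}{4} + \frac{2 X^{2}}{4} = \frac{3}{4} + \frac{X^{2}}{2}$)
$- 53 \left(94 + s{\left(11 \right)}\right) \left(-198 - 12\right) = - 53 \left(94 + \left(\frac{3}{4} + \frac{11^{2}}{2}\right)\right) \left(-198 - 12\right) = - 53 \left(94 + \left(\frac{3}{4} + \frac{1}{2} \cdot 121\right)\right) \left(-210\right) = - 53 \left(94 + \left(\frac{3}{4} + \frac{121}{2}\right)\right) \left(-210\right) = - 53 \left(94 + \frac{245}{4}\right) \left(-210\right) = - 53 \cdot \frac{621}{4} \left(-210\right) = \left(-53\right) \left(- \frac{65205}{2}\right) = \frac{3455865}{2}$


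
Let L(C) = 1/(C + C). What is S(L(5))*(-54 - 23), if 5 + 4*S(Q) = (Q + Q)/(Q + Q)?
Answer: 77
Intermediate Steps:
L(C) = 1/(2*C)
S(Q) = -1 (S(Q) = -5/4 + ((Q + Q)/(Q + Q))/4 = -5/4 + ((2*Q)/((2*Q)))/4 = -5/4 + ((2*Q)*(1/(2*Q)))/4 = -5/4 + (¼)*1 = -5/4 + ¼ = -1)
S(L(5))*(-54 - 23) = -(-54 - 23) = -1*(-77) = 77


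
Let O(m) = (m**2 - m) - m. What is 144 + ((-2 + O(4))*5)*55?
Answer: 1794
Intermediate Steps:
O(m) = m**2 - 2*m
144 + ((-2 + O(4))*5)*55 = 144 + ((-2 + 4*(-2 + 4))*5)*55 = 144 + ((-2 + 4*2)*5)*55 = 144 + ((-2 + 8)*5)*55 = 144 + (6*5)*55 = 144 + 30*55 = 144 + 1650 = 1794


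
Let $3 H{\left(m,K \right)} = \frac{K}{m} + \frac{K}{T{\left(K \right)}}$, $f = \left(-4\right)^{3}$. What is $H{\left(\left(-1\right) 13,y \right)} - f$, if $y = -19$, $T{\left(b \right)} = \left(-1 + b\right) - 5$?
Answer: $\frac{63122}{975} \approx 64.74$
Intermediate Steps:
$T{\left(b \right)} = -6 + b$
$f = -64$
$H{\left(m,K \right)} = \frac{K}{3 m} + \frac{K}{3 \left(-6 + K\right)}$ ($H{\left(m,K \right)} = \frac{\frac{K}{m} + \frac{K}{-6 + K}}{3} = \frac{K}{3 m} + \frac{K}{3 \left(-6 + K\right)}$)
$H{\left(\left(-1\right) 13,y \right)} - f = \frac{1}{3} \left(-19\right) \frac{1}{\left(-1\right) 13} \frac{1}{-6 - 19} \left(-6 - 19 - 13\right) - -64 = \frac{1}{3} \left(-19\right) \frac{1}{-13} \frac{1}{-25} \left(-6 - 19 - 13\right) + 64 = \frac{1}{3} \left(-19\right) \left(- \frac{1}{13}\right) \left(- \frac{1}{25}\right) \left(-38\right) + 64 = \frac{722}{975} + 64 = \frac{63122}{975}$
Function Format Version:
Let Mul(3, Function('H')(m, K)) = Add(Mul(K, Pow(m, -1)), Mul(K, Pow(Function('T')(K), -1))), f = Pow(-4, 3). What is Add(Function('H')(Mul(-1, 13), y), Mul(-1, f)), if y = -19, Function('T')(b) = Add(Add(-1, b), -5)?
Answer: Rational(63122, 975) ≈ 64.740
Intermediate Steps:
Function('T')(b) = Add(-6, b)
f = -64
Function('H')(m, K) = Add(Mul(Rational(1, 3), K, Pow(m, -1)), Mul(Rational(1, 3), K, Pow(Add(-6, K), -1))) (Function('H')(m, K) = Mul(Rational(1, 3), Add(Mul(K, Pow(m, -1)), Mul(K, Pow(Add(-6, K), -1)))) = Add(Mul(Rational(1, 3), K, Pow(m, -1)), Mul(Rational(1, 3), K, Pow(Add(-6, K), -1))))
Add(Function('H')(Mul(-1, 13), y), Mul(-1, f)) = Add(Mul(Rational(1, 3), -19, Pow(Mul(-1, 13), -1), Pow(Add(-6, -19), -1), Add(-6, -19, Mul(-1, 13))), Mul(-1, -64)) = Add(Mul(Rational(1, 3), -19, Pow(-13, -1), Pow(-25, -1), Add(-6, -19, -13)), 64) = Add(Mul(Rational(1, 3), -19, Rational(-1, 13), Rational(-1, 25), -38), 64) = Add(Rational(722, 975), 64) = Rational(63122, 975)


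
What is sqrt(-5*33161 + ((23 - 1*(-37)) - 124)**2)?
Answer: I*sqrt(161709) ≈ 402.13*I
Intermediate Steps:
sqrt(-5*33161 + ((23 - 1*(-37)) - 124)**2) = sqrt(-165805 + ((23 + 37) - 124)**2) = sqrt(-165805 + (60 - 124)**2) = sqrt(-165805 + (-64)**2) = sqrt(-165805 + 4096) = sqrt(-161709) = I*sqrt(161709)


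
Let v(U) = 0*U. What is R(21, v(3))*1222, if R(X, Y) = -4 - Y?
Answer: -4888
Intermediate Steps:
v(U) = 0
R(21, v(3))*1222 = (-4 - 1*0)*1222 = (-4 + 0)*1222 = -4*1222 = -4888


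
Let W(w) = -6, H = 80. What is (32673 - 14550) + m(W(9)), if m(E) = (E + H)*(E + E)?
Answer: 17235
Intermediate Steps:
m(E) = 2*E*(80 + E) (m(E) = (E + 80)*(E + E) = (80 + E)*(2*E) = 2*E*(80 + E))
(32673 - 14550) + m(W(9)) = (32673 - 14550) + 2*(-6)*(80 - 6) = 18123 + 2*(-6)*74 = 18123 - 888 = 17235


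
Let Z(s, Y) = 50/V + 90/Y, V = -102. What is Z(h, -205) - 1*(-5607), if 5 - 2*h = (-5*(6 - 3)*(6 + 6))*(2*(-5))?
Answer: 11722294/2091 ≈ 5606.1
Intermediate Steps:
h = -1795/2 (h = 5/2 - (-5*(6 - 3)*(6 + 6))*2*(-5)/2 = 5/2 - (-15*12)*(-10)/2 = 5/2 - (-5*36)*(-10)/2 = 5/2 - (-90)*(-10) = 5/2 - ½*1800 = 5/2 - 900 = -1795/2 ≈ -897.50)
Z(s, Y) = -25/51 + 90/Y (Z(s, Y) = 50/(-102) + 90/Y = 50*(-1/102) + 90/Y = -25/51 + 90/Y)
Z(h, -205) - 1*(-5607) = (-25/51 + 90/(-205)) - 1*(-5607) = (-25/51 + 90*(-1/205)) + 5607 = (-25/51 - 18/41) + 5607 = -1943/2091 + 5607 = 11722294/2091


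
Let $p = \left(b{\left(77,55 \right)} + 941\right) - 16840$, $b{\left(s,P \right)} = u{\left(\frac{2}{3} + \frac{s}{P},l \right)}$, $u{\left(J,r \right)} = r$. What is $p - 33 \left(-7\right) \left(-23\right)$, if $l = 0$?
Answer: $-21212$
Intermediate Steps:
$b{\left(s,P \right)} = 0$
$p = -15899$ ($p = \left(0 + 941\right) - 16840 = 941 - 16840 = -15899$)
$p - 33 \left(-7\right) \left(-23\right) = -15899 - 33 \left(-7\right) \left(-23\right) = -15899 - \left(-231\right) \left(-23\right) = -15899 - 5313 = -21212$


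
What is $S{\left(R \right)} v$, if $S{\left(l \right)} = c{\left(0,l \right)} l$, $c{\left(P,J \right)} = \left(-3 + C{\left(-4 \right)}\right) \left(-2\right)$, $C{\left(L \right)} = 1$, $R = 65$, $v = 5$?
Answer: $1300$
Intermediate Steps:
$c{\left(P,J \right)} = 4$ ($c{\left(P,J \right)} = \left(-3 + 1\right) \left(-2\right) = \left(-2\right) \left(-2\right) = 4$)
$S{\left(l \right)} = 4 l$
$S{\left(R \right)} v = 4 \cdot 65 \cdot 5 = 260 \cdot 5 = 1300$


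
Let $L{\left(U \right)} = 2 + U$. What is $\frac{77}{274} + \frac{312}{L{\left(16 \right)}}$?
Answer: $\frac{14479}{822} \approx 17.614$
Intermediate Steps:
$\frac{77}{274} + \frac{312}{L{\left(16 \right)}} = \frac{77}{274} + \frac{312}{2 + 16} = 77 \cdot \frac{1}{274} + \frac{312}{18} = \frac{77}{274} + 312 \cdot \frac{1}{18} = \frac{77}{274} + \frac{52}{3} = \frac{14479}{822}$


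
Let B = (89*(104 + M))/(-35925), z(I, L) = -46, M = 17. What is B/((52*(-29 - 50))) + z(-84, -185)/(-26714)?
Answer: 3538179233/1971224724300 ≈ 0.0017949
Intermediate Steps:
B = -10769/35925 (B = (89*(104 + 17))/(-35925) = (89*121)*(-1/35925) = 10769*(-1/35925) = -10769/35925 ≈ -0.29976)
B/((52*(-29 - 50))) + z(-84, -185)/(-26714) = -10769*1/(52*(-29 - 50))/35925 - 46/(-26714) = -10769/(35925*(52*(-79))) - 46*(-1/26714) = -10769/35925/(-4108) + 23/13357 = -10769/35925*(-1/4108) + 23/13357 = 10769/147579900 + 23/13357 = 3538179233/1971224724300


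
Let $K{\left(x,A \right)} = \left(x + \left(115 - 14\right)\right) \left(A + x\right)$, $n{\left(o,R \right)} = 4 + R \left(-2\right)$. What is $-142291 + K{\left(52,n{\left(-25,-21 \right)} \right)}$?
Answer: $-127297$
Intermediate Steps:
$n{\left(o,R \right)} = 4 - 2 R$
$K{\left(x,A \right)} = \left(101 + x\right) \left(A + x\right)$ ($K{\left(x,A \right)} = \left(x + \left(115 - 14\right)\right) \left(A + x\right) = \left(x + 101\right) \left(A + x\right) = \left(101 + x\right) \left(A + x\right)$)
$-142291 + K{\left(52,n{\left(-25,-21 \right)} \right)} = -142291 + \left(52^{2} + 101 \left(4 - -42\right) + 101 \cdot 52 + \left(4 - -42\right) 52\right) = -142291 + \left(2704 + 101 \left(4 + 42\right) + 5252 + \left(4 + 42\right) 52\right) = -142291 + \left(2704 + 101 \cdot 46 + 5252 + 46 \cdot 52\right) = -142291 + \left(2704 + 4646 + 5252 + 2392\right) = -142291 + 14994 = -127297$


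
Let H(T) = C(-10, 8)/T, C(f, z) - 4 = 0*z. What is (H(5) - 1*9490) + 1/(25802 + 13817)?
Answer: -1879763069/198095 ≈ -9489.2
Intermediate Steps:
C(f, z) = 4 (C(f, z) = 4 + 0*z = 4 + 0 = 4)
H(T) = 4/T
(H(5) - 1*9490) + 1/(25802 + 13817) = (4/5 - 1*9490) + 1/(25802 + 13817) = (4*(⅕) - 9490) + 1/39619 = (⅘ - 9490) + 1/39619 = -47446/5 + 1/39619 = -1879763069/198095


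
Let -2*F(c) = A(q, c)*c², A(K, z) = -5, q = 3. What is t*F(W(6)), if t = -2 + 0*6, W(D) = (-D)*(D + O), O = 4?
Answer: -18000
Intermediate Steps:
W(D) = -D*(4 + D) (W(D) = (-D)*(D + 4) = (-D)*(4 + D) = -D*(4 + D))
F(c) = 5*c²/2 (F(c) = -(-5)*c²/2 = 5*c²/2)
t = -2 (t = -2 + 0 = -2)
t*F(W(6)) = -5*(-1*6*(4 + 6))² = -5*(-1*6*10)² = -5*(-60)² = -5*3600 = -2*9000 = -18000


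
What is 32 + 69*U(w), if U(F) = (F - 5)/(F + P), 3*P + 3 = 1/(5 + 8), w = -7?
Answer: 42244/311 ≈ 135.83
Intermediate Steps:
P = -38/39 (P = -1 + 1/(3*(5 + 8)) = -1 + (1/3)/13 = -1 + (1/3)*(1/13) = -1 + 1/39 = -38/39 ≈ -0.97436)
U(F) = (-5 + F)/(-38/39 + F) (U(F) = (F - 5)/(F - 38/39) = (-5 + F)/(-38/39 + F))
32 + 69*U(w) = 32 + 69*(39*(-5 - 7)/(-38 + 39*(-7))) = 32 + 69*(39*(-12)/(-38 - 273)) = 32 + 69*(39*(-12)/(-311)) = 32 + 69*(39*(-1/311)*(-12)) = 32 + 69*(468/311) = 32 + 32292/311 = 42244/311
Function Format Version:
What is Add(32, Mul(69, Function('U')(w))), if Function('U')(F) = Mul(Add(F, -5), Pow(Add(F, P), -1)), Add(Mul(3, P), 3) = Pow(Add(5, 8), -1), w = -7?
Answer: Rational(42244, 311) ≈ 135.83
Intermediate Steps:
P = Rational(-38, 39) (P = Add(-1, Mul(Rational(1, 3), Pow(Add(5, 8), -1))) = Add(-1, Mul(Rational(1, 3), Pow(13, -1))) = Add(-1, Mul(Rational(1, 3), Rational(1, 13))) = Add(-1, Rational(1, 39)) = Rational(-38, 39) ≈ -0.97436)
Function('U')(F) = Mul(Pow(Add(Rational(-38, 39), F), -1), Add(-5, F)) (Function('U')(F) = Mul(Add(F, -5), Pow(Add(F, Rational(-38, 39)), -1)) = Mul(Add(-5, F), Pow(Add(Rational(-38, 39), F), -1)) = Mul(Pow(Add(Rational(-38, 39), F), -1), Add(-5, F)))
Add(32, Mul(69, Function('U')(w))) = Add(32, Mul(69, Mul(39, Pow(Add(-38, Mul(39, -7)), -1), Add(-5, -7)))) = Add(32, Mul(69, Mul(39, Pow(Add(-38, -273), -1), -12))) = Add(32, Mul(69, Mul(39, Pow(-311, -1), -12))) = Add(32, Mul(69, Mul(39, Rational(-1, 311), -12))) = Add(32, Mul(69, Rational(468, 311))) = Add(32, Rational(32292, 311)) = Rational(42244, 311)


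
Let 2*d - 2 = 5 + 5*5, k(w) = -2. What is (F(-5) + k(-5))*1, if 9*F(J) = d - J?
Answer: 1/3 ≈ 0.33333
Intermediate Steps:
d = 16 (d = 1 + (5 + 5*5)/2 = 1 + (5 + 25)/2 = 1 + (1/2)*30 = 1 + 15 = 16)
F(J) = 16/9 - J/9 (F(J) = (16 - J)/9 = 16/9 - J/9)
(F(-5) + k(-5))*1 = ((16/9 - 1/9*(-5)) - 2)*1 = ((16/9 + 5/9) - 2)*1 = (7/3 - 2)*1 = (1/3)*1 = 1/3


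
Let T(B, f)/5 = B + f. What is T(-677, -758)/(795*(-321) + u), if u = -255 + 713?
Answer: 1025/36391 ≈ 0.028166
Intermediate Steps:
T(B, f) = 5*B + 5*f (T(B, f) = 5*(B + f) = 5*B + 5*f)
u = 458
T(-677, -758)/(795*(-321) + u) = (5*(-677) + 5*(-758))/(795*(-321) + 458) = (-3385 - 3790)/(-255195 + 458) = -7175/(-254737) = -7175*(-1/254737) = 1025/36391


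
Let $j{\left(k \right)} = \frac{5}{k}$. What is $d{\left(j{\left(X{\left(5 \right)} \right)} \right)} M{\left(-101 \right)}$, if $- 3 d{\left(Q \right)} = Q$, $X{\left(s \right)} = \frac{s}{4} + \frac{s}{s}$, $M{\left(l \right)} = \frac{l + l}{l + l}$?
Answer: $- \frac{20}{27} \approx -0.74074$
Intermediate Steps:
$M{\left(l \right)} = 1$ ($M{\left(l \right)} = \frac{2 l}{2 l} = 2 l \frac{1}{2 l} = 1$)
$X{\left(s \right)} = 1 + \frac{s}{4}$ ($X{\left(s \right)} = s \frac{1}{4} + 1 = \frac{s}{4} + 1 = 1 + \frac{s}{4}$)
$d{\left(Q \right)} = - \frac{Q}{3}$
$d{\left(j{\left(X{\left(5 \right)} \right)} \right)} M{\left(-101 \right)} = - \frac{5 \frac{1}{1 + \frac{1}{4} \cdot 5}}{3} \cdot 1 = - \frac{5 \frac{1}{1 + \frac{5}{4}}}{3} \cdot 1 = - \frac{5 \frac{1}{\frac{9}{4}}}{3} \cdot 1 = - \frac{5 \cdot \frac{4}{9}}{3} \cdot 1 = \left(- \frac{1}{3}\right) \frac{20}{9} \cdot 1 = \left(- \frac{20}{27}\right) 1 = - \frac{20}{27}$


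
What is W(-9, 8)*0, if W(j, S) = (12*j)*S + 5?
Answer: 0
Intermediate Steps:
W(j, S) = 5 + 12*S*j (W(j, S) = 12*S*j + 5 = 5 + 12*S*j)
W(-9, 8)*0 = (5 + 12*8*(-9))*0 = (5 - 864)*0 = -859*0 = 0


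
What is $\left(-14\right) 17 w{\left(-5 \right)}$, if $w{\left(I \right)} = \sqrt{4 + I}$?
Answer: $- 238 i \approx - 238.0 i$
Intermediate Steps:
$\left(-14\right) 17 w{\left(-5 \right)} = \left(-14\right) 17 \sqrt{4 - 5} = - 238 \sqrt{-1} = - 238 i$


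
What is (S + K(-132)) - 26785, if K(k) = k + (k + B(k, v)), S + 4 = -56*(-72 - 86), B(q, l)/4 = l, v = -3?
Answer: -18217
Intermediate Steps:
B(q, l) = 4*l
S = 8844 (S = -4 - 56*(-72 - 86) = -4 - 56*(-158) = -4 + 8848 = 8844)
K(k) = -12 + 2*k (K(k) = k + (k + 4*(-3)) = k + (k - 12) = k + (-12 + k) = -12 + 2*k)
(S + K(-132)) - 26785 = (8844 + (-12 + 2*(-132))) - 26785 = (8844 + (-12 - 264)) - 26785 = (8844 - 276) - 26785 = 8568 - 26785 = -18217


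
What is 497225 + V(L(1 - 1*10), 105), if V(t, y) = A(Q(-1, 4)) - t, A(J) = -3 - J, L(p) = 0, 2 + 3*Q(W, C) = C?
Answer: 1491664/3 ≈ 4.9722e+5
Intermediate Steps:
Q(W, C) = -⅔ + C/3
V(t, y) = -11/3 - t (V(t, y) = (-3 - (-⅔ + (⅓)*4)) - t = (-3 - (-⅔ + 4/3)) - t = (-3 - 1*⅔) - t = (-3 - ⅔) - t = -11/3 - t)
497225 + V(L(1 - 1*10), 105) = 497225 + (-11/3 - 1*0) = 497225 + (-11/3 + 0) = 497225 - 11/3 = 1491664/3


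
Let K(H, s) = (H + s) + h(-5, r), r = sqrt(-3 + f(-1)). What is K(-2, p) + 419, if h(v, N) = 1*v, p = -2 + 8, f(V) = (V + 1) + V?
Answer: 418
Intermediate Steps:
f(V) = 1 + 2*V (f(V) = (1 + V) + V = 1 + 2*V)
p = 6
r = 2*I (r = sqrt(-3 + (1 + 2*(-1))) = sqrt(-3 + (1 - 2)) = sqrt(-3 - 1) = sqrt(-4) = 2*I ≈ 2.0*I)
h(v, N) = v
K(H, s) = -5 + H + s (K(H, s) = (H + s) - 5 = -5 + H + s)
K(-2, p) + 419 = (-5 - 2 + 6) + 419 = -1 + 419 = 418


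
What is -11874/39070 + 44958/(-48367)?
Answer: -1165409409/944849345 ≈ -1.2334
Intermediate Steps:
-11874/39070 + 44958/(-48367) = -11874*1/39070 + 44958*(-1/48367) = -5937/19535 - 44958/48367 = -1165409409/944849345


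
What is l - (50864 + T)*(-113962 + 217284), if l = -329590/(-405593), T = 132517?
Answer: -7684888874847836/405593 ≈ -1.8947e+10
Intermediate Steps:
l = 329590/405593 (l = -329590*(-1/405593) = 329590/405593 ≈ 0.81261)
l - (50864 + T)*(-113962 + 217284) = 329590/405593 - (50864 + 132517)*(-113962 + 217284) = 329590/405593 - 183381*103322 = 329590/405593 - 1*18947291682 = 329590/405593 - 18947291682 = -7684888874847836/405593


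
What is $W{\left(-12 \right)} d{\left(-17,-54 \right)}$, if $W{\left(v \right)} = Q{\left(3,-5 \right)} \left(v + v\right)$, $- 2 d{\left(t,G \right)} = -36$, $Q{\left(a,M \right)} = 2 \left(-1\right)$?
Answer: $864$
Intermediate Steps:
$Q{\left(a,M \right)} = -2$
$d{\left(t,G \right)} = 18$ ($d{\left(t,G \right)} = \left(- \frac{1}{2}\right) \left(-36\right) = 18$)
$W{\left(v \right)} = - 4 v$ ($W{\left(v \right)} = - 2 \left(v + v\right) = - 2 \cdot 2 v = - 4 v$)
$W{\left(-12 \right)} d{\left(-17,-54 \right)} = \left(-4\right) \left(-12\right) 18 = 48 \cdot 18 = 864$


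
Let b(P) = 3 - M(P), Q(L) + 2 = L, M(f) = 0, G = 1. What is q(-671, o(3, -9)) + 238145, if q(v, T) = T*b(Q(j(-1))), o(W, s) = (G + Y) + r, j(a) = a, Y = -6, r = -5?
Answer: 238115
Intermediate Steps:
Q(L) = -2 + L
o(W, s) = -10 (o(W, s) = (1 - 6) - 5 = -5 - 5 = -10)
b(P) = 3 (b(P) = 3 - 1*0 = 3 + 0 = 3)
q(v, T) = 3*T (q(v, T) = T*3 = 3*T)
q(-671, o(3, -9)) + 238145 = 3*(-10) + 238145 = -30 + 238145 = 238115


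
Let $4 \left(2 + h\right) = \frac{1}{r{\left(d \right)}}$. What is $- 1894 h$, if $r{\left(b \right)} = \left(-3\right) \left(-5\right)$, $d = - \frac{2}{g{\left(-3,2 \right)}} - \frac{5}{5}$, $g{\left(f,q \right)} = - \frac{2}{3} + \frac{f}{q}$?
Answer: $\frac{112693}{30} \approx 3756.4$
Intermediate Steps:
$g{\left(f,q \right)} = - \frac{2}{3} + \frac{f}{q}$ ($g{\left(f,q \right)} = \left(-2\right) \frac{1}{3} + \frac{f}{q} = - \frac{2}{3} + \frac{f}{q}$)
$d = - \frac{1}{13}$ ($d = - \frac{2}{- \frac{2}{3} - \frac{3}{2}} - \frac{5}{5} = - \frac{2}{- \frac{2}{3} - \frac{3}{2}} - 1 = - \frac{2}{- \frac{13}{6}} - 1 = \left(-2\right) \left(- \frac{6}{13}\right) - 1 = \frac{12}{13} - 1 = - \frac{1}{13} \approx -0.076923$)
$r{\left(b \right)} = 15$
$h = - \frac{119}{60}$ ($h = -2 + \frac{1}{4 \cdot 15} = -2 + \frac{1}{4} \cdot \frac{1}{15} = -2 + \frac{1}{60} = - \frac{119}{60} \approx -1.9833$)
$- 1894 h = \left(-1894\right) \left(- \frac{119}{60}\right) = \frac{112693}{30}$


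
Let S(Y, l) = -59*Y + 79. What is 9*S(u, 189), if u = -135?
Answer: 72396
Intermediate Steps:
S(Y, l) = 79 - 59*Y
9*S(u, 189) = 9*(79 - 59*(-135)) = 9*(79 + 7965) = 9*8044 = 72396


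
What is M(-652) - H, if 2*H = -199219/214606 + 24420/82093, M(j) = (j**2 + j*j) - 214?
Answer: 2722709573691141/3203209156 ≈ 8.4999e+5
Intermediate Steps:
M(j) = -214 + 2*j**2 (M(j) = (j**2 + j**2) - 214 = 2*j**2 - 214 = -214 + 2*j**2)
H = -1010346077/3203209156 (H = (-199219/214606 + 24420/82093)/2 = (-199219*1/214606 + 24420*(1/82093))/2 = (-199219/214606 + 2220/7463)/2 = (1/2)*(-1010346077/1601604578) = -1010346077/3203209156 ≈ -0.31542)
M(-652) - H = (-214 + 2*(-652)**2) - 1*(-1010346077/3203209156) = (-214 + 2*425104) + 1010346077/3203209156 = (-214 + 850208) + 1010346077/3203209156 = 849994 + 1010346077/3203209156 = 2722709573691141/3203209156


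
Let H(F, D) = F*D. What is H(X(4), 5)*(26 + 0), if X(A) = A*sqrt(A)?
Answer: 1040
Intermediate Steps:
X(A) = A**(3/2)
H(F, D) = D*F
H(X(4), 5)*(26 + 0) = (5*4**(3/2))*(26 + 0) = (5*8)*26 = 40*26 = 1040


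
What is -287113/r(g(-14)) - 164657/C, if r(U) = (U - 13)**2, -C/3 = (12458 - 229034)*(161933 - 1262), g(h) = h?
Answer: -370029986366137/939532027392 ≈ -393.84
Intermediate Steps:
C = 104392447488 (C = -3*(12458 - 229034)*(161933 - 1262) = -(-649728)*160671 = -3*(-34797482496) = 104392447488)
r(U) = (-13 + U)**2
-287113/r(g(-14)) - 164657/C = -287113/(-13 - 14)**2 - 164657/104392447488 = -287113/((-27)**2) - 164657*1/104392447488 = -287113/729 - 164657/104392447488 = -370029986366137/939532027392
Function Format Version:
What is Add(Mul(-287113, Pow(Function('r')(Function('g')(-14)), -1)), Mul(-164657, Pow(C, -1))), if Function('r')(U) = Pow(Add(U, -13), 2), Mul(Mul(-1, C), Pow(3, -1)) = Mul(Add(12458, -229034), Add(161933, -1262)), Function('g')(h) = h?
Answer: Rational(-370029986366137, 939532027392) ≈ -393.84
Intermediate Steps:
C = 104392447488 (C = Mul(-3, Mul(Add(12458, -229034), Add(161933, -1262))) = Mul(-3, Mul(-216576, 160671)) = Mul(-3, -34797482496) = 104392447488)
Function('r')(U) = Pow(Add(-13, U), 2)
Add(Mul(-287113, Pow(Function('r')(Function('g')(-14)), -1)), Mul(-164657, Pow(C, -1))) = Add(Mul(-287113, Pow(Pow(Add(-13, -14), 2), -1)), Mul(-164657, Pow(104392447488, -1))) = Add(Mul(-287113, Pow(Pow(-27, 2), -1)), Mul(-164657, Rational(1, 104392447488))) = Add(Mul(-287113, Pow(729, -1)), Rational(-164657, 104392447488)) = Add(Mul(-287113, Rational(1, 729)), Rational(-164657, 104392447488)) = Add(Rational(-287113, 729), Rational(-164657, 104392447488)) = Rational(-370029986366137, 939532027392)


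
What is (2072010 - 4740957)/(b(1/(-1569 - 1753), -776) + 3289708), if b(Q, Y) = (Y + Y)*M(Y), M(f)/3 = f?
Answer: -2668947/6902764 ≈ -0.38665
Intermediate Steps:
M(f) = 3*f
b(Q, Y) = 6*Y² (b(Q, Y) = (Y + Y)*(3*Y) = (2*Y)*(3*Y) = 6*Y²)
(2072010 - 4740957)/(b(1/(-1569 - 1753), -776) + 3289708) = (2072010 - 4740957)/(6*(-776)² + 3289708) = -2668947/(6*602176 + 3289708) = -2668947/(3613056 + 3289708) = -2668947/6902764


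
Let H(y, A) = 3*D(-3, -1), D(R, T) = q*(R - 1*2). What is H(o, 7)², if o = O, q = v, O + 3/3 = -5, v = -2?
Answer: 900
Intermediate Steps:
O = -6 (O = -1 - 5 = -6)
q = -2
D(R, T) = 4 - 2*R (D(R, T) = -2*(R - 1*2) = -2*(R - 2) = -2*(-2 + R) = 4 - 2*R)
o = -6
H(y, A) = 30 (H(y, A) = 3*(4 - 2*(-3)) = 3*(4 + 6) = 3*10 = 30)
H(o, 7)² = 30² = 900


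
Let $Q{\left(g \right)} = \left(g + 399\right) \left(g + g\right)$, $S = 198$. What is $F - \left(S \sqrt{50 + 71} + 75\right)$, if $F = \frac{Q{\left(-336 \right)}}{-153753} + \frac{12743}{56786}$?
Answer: $- \frac{6555539955833}{2910339286} \approx -2252.5$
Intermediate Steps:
$Q{\left(g \right)} = 2 g \left(399 + g\right)$ ($Q{\left(g \right)} = \left(399 + g\right) 2 g = 2 g \left(399 + g\right)$)
$F = \frac{1454455525}{2910339286}$ ($F = \frac{2 \left(-336\right) \left(399 - 336\right)}{-153753} + \frac{12743}{56786} = 2 \left(-336\right) 63 \left(- \frac{1}{153753}\right) + 12743 \cdot \frac{1}{56786} = \left(-42336\right) \left(- \frac{1}{153753}\right) + \frac{12743}{56786} = \frac{14112}{51251} + \frac{12743}{56786} = \frac{1454455525}{2910339286} \approx 0.49975$)
$F - \left(S \sqrt{50 + 71} + 75\right) = \frac{1454455525}{2910339286} - \left(198 \sqrt{50 + 71} + 75\right) = \frac{1454455525}{2910339286} - \left(198 \sqrt{121} + 75\right) = \frac{1454455525}{2910339286} - \left(198 \cdot 11 + 75\right) = \frac{1454455525}{2910339286} - \left(2178 + 75\right) = \frac{1454455525}{2910339286} - 2253 = - \frac{6555539955833}{2910339286}$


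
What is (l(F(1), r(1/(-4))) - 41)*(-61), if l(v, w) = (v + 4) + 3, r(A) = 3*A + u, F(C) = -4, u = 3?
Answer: 2318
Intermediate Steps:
r(A) = 3 + 3*A (r(A) = 3*A + 3 = 3 + 3*A)
l(v, w) = 7 + v (l(v, w) = (4 + v) + 3 = 7 + v)
(l(F(1), r(1/(-4))) - 41)*(-61) = ((7 - 4) - 41)*(-61) = (3 - 41)*(-61) = -38*(-61) = 2318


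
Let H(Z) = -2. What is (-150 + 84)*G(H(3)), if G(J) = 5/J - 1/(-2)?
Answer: 132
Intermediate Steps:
G(J) = ½ + 5/J (G(J) = 5/J - 1*(-½) = 5/J + ½ = ½ + 5/J)
(-150 + 84)*G(H(3)) = (-150 + 84)*((½)*(10 - 2)/(-2)) = -33*(-1)*8/2 = -66*(-2) = 132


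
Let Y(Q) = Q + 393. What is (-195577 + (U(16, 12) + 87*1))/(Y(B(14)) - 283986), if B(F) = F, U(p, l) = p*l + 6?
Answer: 195292/283579 ≈ 0.68867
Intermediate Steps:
U(p, l) = 6 + l*p (U(p, l) = l*p + 6 = 6 + l*p)
Y(Q) = 393 + Q
(-195577 + (U(16, 12) + 87*1))/(Y(B(14)) - 283986) = (-195577 + ((6 + 12*16) + 87*1))/((393 + 14) - 283986) = (-195577 + ((6 + 192) + 87))/(407 - 283986) = (-195577 + (198 + 87))/(-283579) = (-195577 + 285)*(-1/283579) = -195292*(-1/283579) = 195292/283579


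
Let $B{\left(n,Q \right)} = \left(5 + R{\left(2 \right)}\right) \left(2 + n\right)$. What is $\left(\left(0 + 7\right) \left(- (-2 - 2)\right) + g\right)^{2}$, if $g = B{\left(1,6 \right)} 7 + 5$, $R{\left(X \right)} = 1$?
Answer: $25281$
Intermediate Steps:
$B{\left(n,Q \right)} = 12 + 6 n$ ($B{\left(n,Q \right)} = \left(5 + 1\right) \left(2 + n\right) = 6 \left(2 + n\right) = 12 + 6 n$)
$g = 131$ ($g = \left(12 + 6 \cdot 1\right) 7 + 5 = \left(12 + 6\right) 7 + 5 = 18 \cdot 7 + 5 = 126 + 5 = 131$)
$\left(\left(0 + 7\right) \left(- (-2 - 2)\right) + g\right)^{2} = \left(\left(0 + 7\right) \left(- (-2 - 2)\right) + 131\right)^{2} = \left(7 \left(- (-2 - 2)\right) + 131\right)^{2} = \left(7 \left(\left(-1\right) \left(-4\right)\right) + 131\right)^{2} = \left(7 \cdot 4 + 131\right)^{2} = \left(28 + 131\right)^{2} = 159^{2} = 25281$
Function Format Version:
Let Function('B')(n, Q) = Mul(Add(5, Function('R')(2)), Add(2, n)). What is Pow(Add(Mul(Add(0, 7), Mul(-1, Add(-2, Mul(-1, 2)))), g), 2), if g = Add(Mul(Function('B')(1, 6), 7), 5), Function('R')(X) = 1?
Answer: 25281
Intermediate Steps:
Function('B')(n, Q) = Add(12, Mul(6, n)) (Function('B')(n, Q) = Mul(Add(5, 1), Add(2, n)) = Mul(6, Add(2, n)) = Add(12, Mul(6, n)))
g = 131 (g = Add(Mul(Add(12, Mul(6, 1)), 7), 5) = Add(Mul(Add(12, 6), 7), 5) = Add(Mul(18, 7), 5) = Add(126, 5) = 131)
Pow(Add(Mul(Add(0, 7), Mul(-1, Add(-2, Mul(-1, 2)))), g), 2) = Pow(Add(Mul(Add(0, 7), Mul(-1, Add(-2, Mul(-1, 2)))), 131), 2) = Pow(Add(Mul(7, Mul(-1, Add(-2, -2))), 131), 2) = Pow(Add(Mul(7, Mul(-1, -4)), 131), 2) = Pow(Add(Mul(7, 4), 131), 2) = Pow(Add(28, 131), 2) = Pow(159, 2) = 25281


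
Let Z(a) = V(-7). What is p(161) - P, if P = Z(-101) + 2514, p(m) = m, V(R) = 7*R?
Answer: -2304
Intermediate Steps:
Z(a) = -49 (Z(a) = 7*(-7) = -49)
P = 2465 (P = -49 + 2514 = 2465)
p(161) - P = 161 - 1*2465 = 161 - 2465 = -2304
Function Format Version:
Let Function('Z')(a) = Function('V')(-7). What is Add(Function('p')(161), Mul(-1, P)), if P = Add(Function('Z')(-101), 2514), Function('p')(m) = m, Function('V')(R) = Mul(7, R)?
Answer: -2304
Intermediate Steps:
Function('Z')(a) = -49 (Function('Z')(a) = Mul(7, -7) = -49)
P = 2465 (P = Add(-49, 2514) = 2465)
Add(Function('p')(161), Mul(-1, P)) = Add(161, Mul(-1, 2465)) = Add(161, -2465) = -2304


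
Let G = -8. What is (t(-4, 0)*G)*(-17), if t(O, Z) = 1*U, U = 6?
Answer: 816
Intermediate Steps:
t(O, Z) = 6 (t(O, Z) = 1*6 = 6)
(t(-4, 0)*G)*(-17) = (6*(-8))*(-17) = -48*(-17) = 816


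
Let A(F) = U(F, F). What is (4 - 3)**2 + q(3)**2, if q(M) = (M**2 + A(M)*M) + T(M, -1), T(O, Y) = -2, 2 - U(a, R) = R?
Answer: 17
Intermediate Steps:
U(a, R) = 2 - R
A(F) = 2 - F
q(M) = -2 + M**2 + M*(2 - M) (q(M) = (M**2 + (2 - M)*M) - 2 = (M**2 + M*(2 - M)) - 2 = -2 + M**2 + M*(2 - M))
(4 - 3)**2 + q(3)**2 = (4 - 3)**2 + (-2 + 2*3)**2 = 1**2 + (-2 + 6)**2 = 1 + 4**2 = 1 + 16 = 17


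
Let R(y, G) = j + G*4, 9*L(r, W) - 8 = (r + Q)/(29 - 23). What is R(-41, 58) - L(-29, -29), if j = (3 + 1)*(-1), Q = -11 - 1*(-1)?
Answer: 1367/6 ≈ 227.83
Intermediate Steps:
Q = -10 (Q = -11 + 1 = -10)
j = -4 (j = 4*(-1) = -4)
L(r, W) = 19/27 + r/54 (L(r, W) = 8/9 + ((r - 10)/(29 - 23))/9 = 8/9 + ((-10 + r)/6)/9 = 8/9 + ((-10 + r)*(⅙))/9 = 8/9 + (-5/3 + r/6)/9 = 8/9 + (-5/27 + r/54) = 19/27 + r/54)
R(y, G) = -4 + 4*G (R(y, G) = -4 + G*4 = -4 + 4*G)
R(-41, 58) - L(-29, -29) = (-4 + 4*58) - (19/27 + (1/54)*(-29)) = (-4 + 232) - (19/27 - 29/54) = 228 - 1*⅙ = 228 - ⅙ = 1367/6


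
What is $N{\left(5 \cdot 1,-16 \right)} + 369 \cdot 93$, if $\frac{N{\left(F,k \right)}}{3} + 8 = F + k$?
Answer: $34260$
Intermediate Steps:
$N{\left(F,k \right)} = -24 + 3 F + 3 k$ ($N{\left(F,k \right)} = -24 + 3 \left(F + k\right) = -24 + \left(3 F + 3 k\right) = -24 + 3 F + 3 k$)
$N{\left(5 \cdot 1,-16 \right)} + 369 \cdot 93 = \left(-24 + 3 \cdot 5 \cdot 1 + 3 \left(-16\right)\right) + 369 \cdot 93 = \left(-24 + 3 \cdot 5 - 48\right) + 34317 = \left(-24 + 15 - 48\right) + 34317 = -57 + 34317 = 34260$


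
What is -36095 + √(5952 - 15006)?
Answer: -36095 + 3*I*√1006 ≈ -36095.0 + 95.152*I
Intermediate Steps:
-36095 + √(5952 - 15006) = -36095 + √(-9054) = -36095 + 3*I*√1006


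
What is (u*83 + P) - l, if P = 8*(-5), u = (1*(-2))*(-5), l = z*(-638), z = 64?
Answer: 41622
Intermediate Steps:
l = -40832 (l = 64*(-638) = -40832)
u = 10 (u = -2*(-5) = 10)
P = -40
(u*83 + P) - l = (10*83 - 40) - 1*(-40832) = (830 - 40) + 40832 = 790 + 40832 = 41622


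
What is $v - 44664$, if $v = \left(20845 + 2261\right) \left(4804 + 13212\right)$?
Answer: $416233032$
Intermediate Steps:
$v = 416277696$ ($v = 23106 \cdot 18016 = 416277696$)
$v - 44664 = 416277696 - 44664 = 416233032$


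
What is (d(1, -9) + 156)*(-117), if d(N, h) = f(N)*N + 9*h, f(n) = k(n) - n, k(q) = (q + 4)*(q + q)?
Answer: -9828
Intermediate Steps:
k(q) = 2*q*(4 + q) (k(q) = (4 + q)*(2*q) = 2*q*(4 + q))
f(n) = -n + 2*n*(4 + n) (f(n) = 2*n*(4 + n) - n = -n + 2*n*(4 + n))
d(N, h) = 9*h + N²*(7 + 2*N) (d(N, h) = (N*(7 + 2*N))*N + 9*h = N²*(7 + 2*N) + 9*h = 9*h + N²*(7 + 2*N))
(d(1, -9) + 156)*(-117) = ((9*(-9) + 1²*(7 + 2*1)) + 156)*(-117) = ((-81 + 1*(7 + 2)) + 156)*(-117) = ((-81 + 1*9) + 156)*(-117) = ((-81 + 9) + 156)*(-117) = (-72 + 156)*(-117) = 84*(-117) = -9828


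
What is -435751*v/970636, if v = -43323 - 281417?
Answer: 35376444935/242659 ≈ 1.4579e+5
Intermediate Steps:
v = -324740
-435751*v/970636 = -435751/(970636/(-324740)) = -435751/(970636*(-1/324740)) = -435751/(-242659/81185) = -435751*(-81185/242659) = 35376444935/242659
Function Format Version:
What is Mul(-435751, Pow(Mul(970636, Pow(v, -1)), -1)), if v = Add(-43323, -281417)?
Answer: Rational(35376444935, 242659) ≈ 1.4579e+5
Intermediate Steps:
v = -324740
Mul(-435751, Pow(Mul(970636, Pow(v, -1)), -1)) = Mul(-435751, Pow(Mul(970636, Pow(-324740, -1)), -1)) = Mul(-435751, Pow(Mul(970636, Rational(-1, 324740)), -1)) = Mul(-435751, Pow(Rational(-242659, 81185), -1)) = Mul(-435751, Rational(-81185, 242659)) = Rational(35376444935, 242659)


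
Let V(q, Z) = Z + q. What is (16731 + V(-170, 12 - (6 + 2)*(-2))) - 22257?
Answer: -5668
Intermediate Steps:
(16731 + V(-170, 12 - (6 + 2)*(-2))) - 22257 = (16731 + ((12 - (6 + 2)*(-2)) - 170)) - 22257 = (16731 + ((12 - 8*(-2)) - 170)) - 22257 = (16731 + ((12 - 1*(-16)) - 170)) - 22257 = (16731 + ((12 + 16) - 170)) - 22257 = (16731 + (28 - 170)) - 22257 = (16731 - 142) - 22257 = 16589 - 22257 = -5668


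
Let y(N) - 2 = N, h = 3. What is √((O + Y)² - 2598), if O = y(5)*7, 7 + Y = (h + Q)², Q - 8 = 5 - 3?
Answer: √41923 ≈ 204.75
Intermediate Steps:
y(N) = 2 + N
Q = 10 (Q = 8 + (5 - 3) = 8 + 2 = 10)
Y = 162 (Y = -7 + (3 + 10)² = -7 + 13² = -7 + 169 = 162)
O = 49 (O = (2 + 5)*7 = 7*7 = 49)
√((O + Y)² - 2598) = √((49 + 162)² - 2598) = √(211² - 2598) = √(44521 - 2598) = √41923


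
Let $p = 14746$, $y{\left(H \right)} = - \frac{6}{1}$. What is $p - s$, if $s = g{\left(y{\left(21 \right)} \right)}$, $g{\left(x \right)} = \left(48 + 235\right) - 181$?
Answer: $14644$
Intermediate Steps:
$y{\left(H \right)} = -6$ ($y{\left(H \right)} = \left(-6\right) 1 = -6$)
$g{\left(x \right)} = 102$ ($g{\left(x \right)} = 283 - 181 = 102$)
$s = 102$
$p - s = 14746 - 102 = 14644$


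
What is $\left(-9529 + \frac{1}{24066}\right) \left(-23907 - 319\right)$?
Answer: $\frac{2777812671169}{12033} \approx 2.3085 \cdot 10^{8}$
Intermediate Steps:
$\left(-9529 + \frac{1}{24066}\right) \left(-23907 - 319\right) = \left(-9529 + \frac{1}{24066}\right) \left(-24226\right) = \left(- \frac{229324913}{24066}\right) \left(-24226\right) = \frac{2777812671169}{12033}$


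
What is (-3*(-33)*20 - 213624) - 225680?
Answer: -437324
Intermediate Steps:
(-3*(-33)*20 - 213624) - 225680 = (99*20 - 213624) - 225680 = (1980 - 213624) - 225680 = -211644 - 225680 = -437324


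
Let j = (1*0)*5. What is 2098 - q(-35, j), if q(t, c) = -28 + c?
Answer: 2126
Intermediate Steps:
j = 0 (j = 0*5 = 0)
2098 - q(-35, j) = 2098 - (-28 + 0) = 2098 - 1*(-28) = 2098 + 28 = 2126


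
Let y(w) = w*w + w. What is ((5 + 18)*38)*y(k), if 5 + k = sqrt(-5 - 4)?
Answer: 9614 - 23598*I ≈ 9614.0 - 23598.0*I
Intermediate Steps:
k = -5 + 3*I (k = -5 + sqrt(-5 - 4) = -5 + sqrt(-9) = -5 + 3*I ≈ -5.0 + 3.0*I)
y(w) = w + w**2 (y(w) = w**2 + w = w + w**2)
((5 + 18)*38)*y(k) = ((5 + 18)*38)*((-5 + 3*I)*(1 + (-5 + 3*I))) = (23*38)*((-5 + 3*I)*(-4 + 3*I)) = 874*((-5 + 3*I)*(-4 + 3*I)) = 874*(-5 + 3*I)*(-4 + 3*I)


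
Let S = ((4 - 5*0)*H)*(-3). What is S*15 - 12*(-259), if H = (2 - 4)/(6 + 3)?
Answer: 3148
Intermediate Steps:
H = -2/9 ≈ -0.22222
S = 8/3 (S = ((4 - 5*0)*(-2/9))*(-3) = ((4 + 0)*(-2/9))*(-3) = (4*(-2/9))*(-3) = -8/9*(-3) = 8/3 ≈ 2.6667)
S*15 - 12*(-259) = (8/3)*15 - 12*(-259) = 40 + 3108 = 3148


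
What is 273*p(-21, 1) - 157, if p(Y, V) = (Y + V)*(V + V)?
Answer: -11077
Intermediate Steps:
p(Y, V) = 2*V*(V + Y) (p(Y, V) = (V + Y)*(2*V) = 2*V*(V + Y))
273*p(-21, 1) - 157 = 273*(2*1*(1 - 21)) - 157 = 273*(2*1*(-20)) - 157 = 273*(-40) - 157 = -10920 - 157 = -11077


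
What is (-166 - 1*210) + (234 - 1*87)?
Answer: -229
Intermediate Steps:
(-166 - 1*210) + (234 - 1*87) = (-166 - 210) + (234 - 87) = -376 + 147 = -229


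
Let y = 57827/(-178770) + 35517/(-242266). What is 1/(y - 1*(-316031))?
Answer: 10827473205/3421812094726837 ≈ 3.1643e-6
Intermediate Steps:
y = -5089722518/10827473205 (y = 57827*(-1/178770) + 35517*(-1/242266) = -57827/178770 - 35517/242266 = -5089722518/10827473205 ≈ -0.47007)
1/(y - 1*(-316031)) = 1/(-5089722518/10827473205 - 1*(-316031)) = 1/(-5089722518/10827473205 + 316031) = 1/(3421812094726837/10827473205) = 10827473205/3421812094726837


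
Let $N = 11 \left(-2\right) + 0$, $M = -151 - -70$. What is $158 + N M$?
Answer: $1940$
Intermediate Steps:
$M = -81$ ($M = -151 + 70 = -81$)
$N = -22$ ($N = -22 + 0 = -22$)
$158 + N M = 158 - -1782 = 158 + 1782 = 1940$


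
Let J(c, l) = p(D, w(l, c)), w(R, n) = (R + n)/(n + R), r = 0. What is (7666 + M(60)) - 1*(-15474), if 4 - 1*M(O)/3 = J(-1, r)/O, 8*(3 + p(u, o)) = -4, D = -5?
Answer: 926087/40 ≈ 23152.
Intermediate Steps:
w(R, n) = 1 (w(R, n) = (R + n)/(R + n) = 1)
p(u, o) = -7/2 (p(u, o) = -3 + (1/8)*(-4) = -3 - 1/2 = -7/2)
J(c, l) = -7/2
M(O) = 12 + 21/(2*O) (M(O) = 12 - (-21)/(2*O) = 12 + 21/(2*O))
(7666 + M(60)) - 1*(-15474) = (7666 + (12 + (21/2)/60)) - 1*(-15474) = (7666 + (12 + (21/2)*(1/60))) + 15474 = (7666 + (12 + 7/40)) + 15474 = (7666 + 487/40) + 15474 = 307127/40 + 15474 = 926087/40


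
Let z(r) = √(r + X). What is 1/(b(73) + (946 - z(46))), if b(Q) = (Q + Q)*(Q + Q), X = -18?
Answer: 11131/247798308 + √7/247798308 ≈ 4.4930e-5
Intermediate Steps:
z(r) = √(-18 + r) (z(r) = √(r - 18) = √(-18 + r))
b(Q) = 4*Q² (b(Q) = (2*Q)*(2*Q) = 4*Q²)
1/(b(73) + (946 - z(46))) = 1/(4*73² + (946 - √(-18 + 46))) = 1/(4*5329 + (946 - √28)) = 1/(21316 + (946 - 2*√7)) = 1/(22262 - 2*√7)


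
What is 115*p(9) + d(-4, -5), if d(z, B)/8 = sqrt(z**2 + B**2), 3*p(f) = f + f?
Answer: 690 + 8*sqrt(41) ≈ 741.22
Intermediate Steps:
p(f) = 2*f/3 (p(f) = (f + f)/3 = (2*f)/3 = 2*f/3)
d(z, B) = 8*sqrt(B**2 + z**2) (d(z, B) = 8*sqrt(z**2 + B**2) = 8*sqrt(B**2 + z**2))
115*p(9) + d(-4, -5) = 115*((2/3)*9) + 8*sqrt((-5)**2 + (-4)**2) = 115*6 + 8*sqrt(25 + 16) = 690 + 8*sqrt(41)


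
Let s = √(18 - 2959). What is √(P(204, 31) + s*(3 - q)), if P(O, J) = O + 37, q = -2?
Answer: √(241 + 5*I*√2941) ≈ 17.375 + 7.8031*I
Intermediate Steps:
s = I*√2941 (s = √(-2941) = I*√2941 ≈ 54.231*I)
P(O, J) = 37 + O
√(P(204, 31) + s*(3 - q)) = √((37 + 204) + (I*√2941)*(3 - 1*(-2))) = √(241 + (I*√2941)*(3 + 2)) = √(241 + (I*√2941)*5) = √(241 + 5*I*√2941)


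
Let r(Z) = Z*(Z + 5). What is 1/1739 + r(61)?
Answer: 7001215/1739 ≈ 4026.0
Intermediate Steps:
r(Z) = Z*(5 + Z)
1/1739 + r(61) = 1/1739 + 61*(5 + 61) = 1/1739 + 61*66 = 1/1739 + 4026 = 7001215/1739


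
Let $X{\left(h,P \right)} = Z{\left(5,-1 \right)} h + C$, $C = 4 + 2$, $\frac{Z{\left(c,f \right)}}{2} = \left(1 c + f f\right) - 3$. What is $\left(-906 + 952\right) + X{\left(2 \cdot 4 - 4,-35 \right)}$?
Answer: $76$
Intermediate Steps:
$Z{\left(c,f \right)} = -6 + 2 c + 2 f^{2}$ ($Z{\left(c,f \right)} = 2 \left(\left(1 c + f f\right) - 3\right) = 2 \left(\left(c + f^{2}\right) - 3\right) = 2 \left(-3 + c + f^{2}\right) = -6 + 2 c + 2 f^{2}$)
$C = 6$
$X{\left(h,P \right)} = 6 + 6 h$ ($X{\left(h,P \right)} = \left(-6 + 2 \cdot 5 + 2 \left(-1\right)^{2}\right) h + 6 = \left(-6 + 10 + 2 \cdot 1\right) h + 6 = \left(-6 + 10 + 2\right) h + 6 = 6 h + 6 = 6 + 6 h$)
$\left(-906 + 952\right) + X{\left(2 \cdot 4 - 4,-35 \right)} = \left(-906 + 952\right) + \left(6 + 6 \left(2 \cdot 4 - 4\right)\right) = 46 + \left(6 + 6 \left(8 - 4\right)\right) = 46 + \left(6 + 6 \cdot 4\right) = 46 + \left(6 + 24\right) = 46 + 30 = 76$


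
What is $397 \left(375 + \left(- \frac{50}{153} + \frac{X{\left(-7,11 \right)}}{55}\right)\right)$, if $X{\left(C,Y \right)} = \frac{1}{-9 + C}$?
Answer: $\frac{20027001259}{134640} \approx 1.4874 \cdot 10^{5}$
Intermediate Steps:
$397 \left(375 + \left(- \frac{50}{153} + \frac{X{\left(-7,11 \right)}}{55}\right)\right) = 397 \left(375 - \left(\frac{50}{153} - \frac{1}{\left(-9 - 7\right) 55}\right)\right) = 397 \left(375 - \left(\frac{50}{153} - \frac{1}{-16} \cdot \frac{1}{55}\right)\right) = 397 \left(375 - \frac{44153}{134640}\right) = 397 \cdot \frac{50445847}{134640} = \frac{20027001259}{134640}$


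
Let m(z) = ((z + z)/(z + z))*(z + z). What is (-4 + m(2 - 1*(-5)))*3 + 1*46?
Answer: 76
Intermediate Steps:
m(z) = 2*z (m(z) = ((2*z)/((2*z)))*(2*z) = ((2*z)*(1/(2*z)))*(2*z) = 1*(2*z) = 2*z)
(-4 + m(2 - 1*(-5)))*3 + 1*46 = (-4 + 2*(2 - 1*(-5)))*3 + 1*46 = (-4 + 2*(2 + 5))*3 + 46 = (-4 + 2*7)*3 + 46 = (-4 + 14)*3 + 46 = 10*3 + 46 = 30 + 46 = 76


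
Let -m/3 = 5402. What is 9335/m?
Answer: -9335/16206 ≈ -0.57602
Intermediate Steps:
m = -16206 (m = -3*5402 = -16206)
9335/m = 9335/(-16206) = 9335*(-1/16206) = -9335/16206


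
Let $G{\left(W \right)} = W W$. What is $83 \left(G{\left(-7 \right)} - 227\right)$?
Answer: $-14774$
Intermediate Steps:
$G{\left(W \right)} = W^{2}$
$83 \left(G{\left(-7 \right)} - 227\right) = 83 \left(\left(-7\right)^{2} - 227\right) = 83 \left(49 - 227\right) = 83 \left(-178\right) = -14774$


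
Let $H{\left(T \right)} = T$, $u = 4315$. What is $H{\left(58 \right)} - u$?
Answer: $-4257$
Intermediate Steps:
$H{\left(58 \right)} - u = 58 - 4315 = -4257$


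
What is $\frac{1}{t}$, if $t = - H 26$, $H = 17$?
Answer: $- \frac{1}{442} \approx -0.0022624$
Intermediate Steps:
$t = -442$ ($t = \left(-1\right) 17 \cdot 26 = \left(-17\right) 26 = -442$)
$\frac{1}{t} = \frac{1}{-442} = - \frac{1}{442}$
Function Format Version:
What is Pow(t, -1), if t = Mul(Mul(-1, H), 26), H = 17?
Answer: Rational(-1, 442) ≈ -0.0022624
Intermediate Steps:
t = -442 (t = Mul(Mul(-1, 17), 26) = Mul(-17, 26) = -442)
Pow(t, -1) = Pow(-442, -1) = Rational(-1, 442)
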